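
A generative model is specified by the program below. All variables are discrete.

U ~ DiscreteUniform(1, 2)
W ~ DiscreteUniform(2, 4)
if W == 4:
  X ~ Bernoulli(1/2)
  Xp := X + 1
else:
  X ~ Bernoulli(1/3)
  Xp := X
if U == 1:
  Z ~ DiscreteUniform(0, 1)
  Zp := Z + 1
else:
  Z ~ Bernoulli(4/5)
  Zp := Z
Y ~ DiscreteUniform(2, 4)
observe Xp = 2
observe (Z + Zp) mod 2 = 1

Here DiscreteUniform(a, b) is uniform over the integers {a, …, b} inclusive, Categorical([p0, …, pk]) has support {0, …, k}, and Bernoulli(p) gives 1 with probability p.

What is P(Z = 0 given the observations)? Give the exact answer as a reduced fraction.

P(Z = 0 | obs) = 1/2

Enumerate traces; 6 have nonzero weight after conditioning:
  (U=1, W=4, X=1, Z=0, Y=2) weight 1/72
  (U=1, W=4, X=1, Z=0, Y=3) weight 1/72
  (U=1, W=4, X=1, Z=0, Y=4) weight 1/72
  (U=1, W=4, X=1, Z=1, Y=2) weight 1/72
  (U=1, W=4, X=1, Z=1, Y=3) weight 1/72
  (U=1, W=4, X=1, Z=1, Y=4) weight 1/72
Group by Z:
  weight(Z=0) = 1/24
  weight(Z=1) = 1/24
Total weight = 1/24 + 1/24 = 1/12
P(Z=0 | obs) = 1/24 / 1/12 = 1/2
P(Z=1 | obs) = 1/24 / 1/12 = 1/2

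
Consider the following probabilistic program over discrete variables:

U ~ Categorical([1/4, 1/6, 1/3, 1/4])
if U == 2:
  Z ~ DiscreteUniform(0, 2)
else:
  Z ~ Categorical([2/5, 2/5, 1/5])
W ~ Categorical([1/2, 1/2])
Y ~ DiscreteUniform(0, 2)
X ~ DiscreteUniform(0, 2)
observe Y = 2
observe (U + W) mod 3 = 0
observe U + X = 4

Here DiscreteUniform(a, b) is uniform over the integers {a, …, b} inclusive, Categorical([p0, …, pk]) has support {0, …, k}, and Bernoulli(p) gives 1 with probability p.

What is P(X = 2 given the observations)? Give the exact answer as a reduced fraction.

P(X = 2 | obs) = 4/7

Enumerate traces; 6 have nonzero weight after conditioning:
  (U=2, Z=0, W=1, Y=2, X=2) weight 1/162
  (U=2, Z=1, W=1, Y=2, X=2) weight 1/162
  (U=2, Z=2, W=1, Y=2, X=2) weight 1/162
  (U=3, Z=0, W=0, Y=2, X=1) weight 1/180
  (U=3, Z=1, W=0, Y=2, X=1) weight 1/180
  (U=3, Z=2, W=0, Y=2, X=1) weight 1/360
Group by X:
  weight(X=1) = 1/72
  weight(X=2) = 1/54
Total weight = 1/72 + 1/54 = 7/216
P(X=1 | obs) = 1/72 / 7/216 = 3/7
P(X=2 | obs) = 1/54 / 7/216 = 4/7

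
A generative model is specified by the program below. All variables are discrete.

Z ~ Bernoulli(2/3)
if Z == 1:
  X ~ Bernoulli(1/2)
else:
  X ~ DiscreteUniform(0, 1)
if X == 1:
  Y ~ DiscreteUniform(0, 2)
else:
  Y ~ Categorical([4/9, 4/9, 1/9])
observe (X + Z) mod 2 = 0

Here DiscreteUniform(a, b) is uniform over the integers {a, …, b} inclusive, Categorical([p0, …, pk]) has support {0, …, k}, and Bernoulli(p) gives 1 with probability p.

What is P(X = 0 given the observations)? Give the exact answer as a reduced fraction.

Enumerate traces; 6 have nonzero weight after conditioning:
  (Z=0, X=0, Y=0) weight 2/27
  (Z=0, X=0, Y=1) weight 2/27
  (Z=0, X=0, Y=2) weight 1/54
  (Z=1, X=1, Y=0) weight 1/9
  (Z=1, X=1, Y=1) weight 1/9
  (Z=1, X=1, Y=2) weight 1/9
Group by X:
  weight(X=0) = 1/6
  weight(X=1) = 1/3
Total weight = 1/6 + 1/3 = 1/2
P(X=0 | obs) = 1/6 / 1/2 = 1/3
P(X=1 | obs) = 1/3 / 1/2 = 2/3

P(X = 0 | obs) = 1/3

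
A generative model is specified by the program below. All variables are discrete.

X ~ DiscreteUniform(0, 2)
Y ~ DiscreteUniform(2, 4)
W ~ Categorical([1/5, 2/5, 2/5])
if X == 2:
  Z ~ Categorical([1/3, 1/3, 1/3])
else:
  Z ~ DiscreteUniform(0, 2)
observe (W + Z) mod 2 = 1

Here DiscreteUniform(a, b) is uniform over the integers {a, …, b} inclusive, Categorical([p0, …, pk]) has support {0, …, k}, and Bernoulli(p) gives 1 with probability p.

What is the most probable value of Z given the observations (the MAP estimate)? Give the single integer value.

argmax_v P(Z = v | obs) = 1

Enumerate traces; 36 have nonzero weight after conditioning:
  (X=0, Y=2, W=0, Z=1) weight 1/135
  (X=0, Y=2, W=1, Z=0) weight 2/135
  (X=0, Y=2, W=1, Z=2) weight 2/135
  (X=0, Y=2, W=2, Z=1) weight 2/135
  (X=0, Y=3, W=0, Z=1) weight 1/135
  (X=0, Y=3, W=1, Z=0) weight 2/135
  (X=0, Y=3, W=1, Z=2) weight 2/135
  (X=0, Y=3, W=2, Z=1) weight 2/135
  … 28 more
Group by Z:
  weight(Z=0) = 2/15
  weight(Z=1) = 1/5
  weight(Z=2) = 2/15
Total weight = 2/15 + 1/5 + 2/15 = 7/15
P(Z=0 | obs) = 2/15 / 7/15 = 2/7
P(Z=1 | obs) = 1/5 / 7/15 = 3/7
P(Z=2 | obs) = 2/15 / 7/15 = 2/7
argmax = 1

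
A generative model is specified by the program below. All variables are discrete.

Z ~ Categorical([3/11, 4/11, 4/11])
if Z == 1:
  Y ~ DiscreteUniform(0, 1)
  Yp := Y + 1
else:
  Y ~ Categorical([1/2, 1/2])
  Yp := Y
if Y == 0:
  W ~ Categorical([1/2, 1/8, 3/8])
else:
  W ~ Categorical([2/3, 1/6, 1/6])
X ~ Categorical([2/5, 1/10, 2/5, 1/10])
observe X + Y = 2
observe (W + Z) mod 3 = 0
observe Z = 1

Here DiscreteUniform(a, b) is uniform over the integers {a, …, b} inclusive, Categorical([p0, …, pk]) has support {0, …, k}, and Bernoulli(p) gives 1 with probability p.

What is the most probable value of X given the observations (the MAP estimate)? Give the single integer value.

argmax_v P(X = v | obs) = 2

Enumerate traces; 2 have nonzero weight after conditioning:
  (Z=1, Y=0, W=2, X=2) weight 3/110
  (Z=1, Y=1, W=2, X=1) weight 1/330
Group by X:
  weight(X=1) = 1/330
  weight(X=2) = 3/110
Total weight = 1/330 + 3/110 = 1/33
P(X=1 | obs) = 1/330 / 1/33 = 1/10
P(X=2 | obs) = 3/110 / 1/33 = 9/10
argmax = 2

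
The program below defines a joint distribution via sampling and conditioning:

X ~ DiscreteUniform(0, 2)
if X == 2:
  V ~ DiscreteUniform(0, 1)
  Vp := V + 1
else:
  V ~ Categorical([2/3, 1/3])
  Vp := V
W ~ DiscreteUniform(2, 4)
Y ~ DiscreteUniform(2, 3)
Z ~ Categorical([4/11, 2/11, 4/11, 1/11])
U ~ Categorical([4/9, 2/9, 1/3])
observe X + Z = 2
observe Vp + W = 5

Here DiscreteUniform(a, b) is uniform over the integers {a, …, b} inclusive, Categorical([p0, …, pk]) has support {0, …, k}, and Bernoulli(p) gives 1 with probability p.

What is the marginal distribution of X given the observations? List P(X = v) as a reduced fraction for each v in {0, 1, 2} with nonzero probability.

P(X=0) = 2/9, P(X=1) = 1/9, P(X=2) = 2/3

Enumerate traces; 24 have nonzero weight after conditioning:
  (X=0, V=1, W=4, Y=2, Z=2, U=0) weight 8/2673
  (X=0, V=1, W=4, Y=2, Z=2, U=1) weight 4/2673
  (X=0, V=1, W=4, Y=2, Z=2, U=2) weight 2/891
  (X=0, V=1, W=4, Y=3, Z=2, U=0) weight 8/2673
  (X=0, V=1, W=4, Y=3, Z=2, U=1) weight 4/2673
  (X=0, V=1, W=4, Y=3, Z=2, U=2) weight 2/891
  (X=1, V=1, W=4, Y=2, Z=1, U=0) weight 4/2673
  (X=1, V=1, W=4, Y=2, Z=1, U=1) weight 2/2673
  (X=2, V=0, W=4, Y=2, Z=0, U=0) weight 4/891
  … 15 more
Group by X:
  weight(X=0) = 4/297
  weight(X=1) = 2/297
  weight(X=2) = 4/99
Total weight = 4/297 + 2/297 + 4/99 = 2/33
P(X=0 | obs) = 4/297 / 2/33 = 2/9
P(X=1 | obs) = 2/297 / 2/33 = 1/9
P(X=2 | obs) = 4/99 / 2/33 = 2/3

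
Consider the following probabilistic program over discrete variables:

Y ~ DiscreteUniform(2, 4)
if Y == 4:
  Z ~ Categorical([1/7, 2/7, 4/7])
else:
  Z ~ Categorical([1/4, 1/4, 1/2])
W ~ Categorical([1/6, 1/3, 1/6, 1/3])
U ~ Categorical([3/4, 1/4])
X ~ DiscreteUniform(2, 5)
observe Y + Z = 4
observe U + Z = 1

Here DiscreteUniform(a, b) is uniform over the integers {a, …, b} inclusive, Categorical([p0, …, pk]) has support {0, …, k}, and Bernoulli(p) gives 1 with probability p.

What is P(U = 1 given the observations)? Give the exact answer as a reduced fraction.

Enumerate traces; 32 have nonzero weight after conditioning:
  (Y=3, Z=1, W=0, U=0, X=2) weight 1/384
  (Y=3, Z=1, W=0, U=0, X=3) weight 1/384
  (Y=3, Z=1, W=0, U=0, X=4) weight 1/384
  (Y=3, Z=1, W=0, U=0, X=5) weight 1/384
  (Y=3, Z=1, W=1, U=0, X=2) weight 1/192
  (Y=3, Z=1, W=1, U=0, X=3) weight 1/192
  (Y=3, Z=1, W=1, U=0, X=4) weight 1/192
  (Y=3, Z=1, W=1, U=0, X=5) weight 1/192
  (Y=4, Z=0, W=0, U=1, X=2) weight 1/2016
  … 23 more
Group by U:
  weight(U=0) = 1/16
  weight(U=1) = 1/84
Total weight = 1/16 + 1/84 = 25/336
P(U=0 | obs) = 1/16 / 25/336 = 21/25
P(U=1 | obs) = 1/84 / 25/336 = 4/25

P(U = 1 | obs) = 4/25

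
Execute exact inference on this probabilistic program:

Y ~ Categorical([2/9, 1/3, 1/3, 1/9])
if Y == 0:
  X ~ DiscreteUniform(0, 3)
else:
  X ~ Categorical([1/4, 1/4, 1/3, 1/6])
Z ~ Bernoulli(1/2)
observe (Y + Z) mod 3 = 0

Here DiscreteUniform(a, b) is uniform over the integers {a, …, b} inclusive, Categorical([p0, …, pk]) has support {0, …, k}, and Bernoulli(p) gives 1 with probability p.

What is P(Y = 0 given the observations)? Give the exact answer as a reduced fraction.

Enumerate traces; 12 have nonzero weight after conditioning:
  (Y=0, X=0, Z=0) weight 1/36
  (Y=0, X=1, Z=0) weight 1/36
  (Y=0, X=2, Z=0) weight 1/36
  (Y=0, X=3, Z=0) weight 1/36
  (Y=2, X=0, Z=1) weight 1/24
  (Y=2, X=1, Z=1) weight 1/24
  (Y=2, X=2, Z=1) weight 1/18
  (Y=2, X=3, Z=1) weight 1/36
  (Y=3, X=0, Z=0) weight 1/72
  … 3 more
Group by Y:
  weight(Y=0) = 1/9
  weight(Y=2) = 1/6
  weight(Y=3) = 1/18
Total weight = 1/9 + 1/6 + 1/18 = 1/3
P(Y=0 | obs) = 1/9 / 1/3 = 1/3
P(Y=2 | obs) = 1/6 / 1/3 = 1/2
P(Y=3 | obs) = 1/18 / 1/3 = 1/6

P(Y = 0 | obs) = 1/3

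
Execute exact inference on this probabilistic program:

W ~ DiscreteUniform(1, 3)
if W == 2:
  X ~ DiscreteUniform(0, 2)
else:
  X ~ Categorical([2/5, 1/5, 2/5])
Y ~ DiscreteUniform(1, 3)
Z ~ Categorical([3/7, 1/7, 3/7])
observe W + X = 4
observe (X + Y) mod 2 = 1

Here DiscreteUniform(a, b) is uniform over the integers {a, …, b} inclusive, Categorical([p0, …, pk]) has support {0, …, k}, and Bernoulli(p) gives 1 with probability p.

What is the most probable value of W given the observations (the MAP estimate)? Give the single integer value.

Enumerate traces; 9 have nonzero weight after conditioning:
  (W=2, X=2, Y=1, Z=0) weight 1/63
  (W=2, X=2, Y=1, Z=1) weight 1/189
  (W=2, X=2, Y=1, Z=2) weight 1/63
  (W=2, X=2, Y=3, Z=0) weight 1/63
  (W=2, X=2, Y=3, Z=1) weight 1/189
  (W=2, X=2, Y=3, Z=2) weight 1/63
  (W=3, X=1, Y=2, Z=0) weight 1/105
  (W=3, X=1, Y=2, Z=1) weight 1/315
  … 1 more
Group by W:
  weight(W=2) = 2/27
  weight(W=3) = 1/45
Total weight = 2/27 + 1/45 = 13/135
P(W=2 | obs) = 2/27 / 13/135 = 10/13
P(W=3 | obs) = 1/45 / 13/135 = 3/13
argmax = 2

argmax_v P(W = v | obs) = 2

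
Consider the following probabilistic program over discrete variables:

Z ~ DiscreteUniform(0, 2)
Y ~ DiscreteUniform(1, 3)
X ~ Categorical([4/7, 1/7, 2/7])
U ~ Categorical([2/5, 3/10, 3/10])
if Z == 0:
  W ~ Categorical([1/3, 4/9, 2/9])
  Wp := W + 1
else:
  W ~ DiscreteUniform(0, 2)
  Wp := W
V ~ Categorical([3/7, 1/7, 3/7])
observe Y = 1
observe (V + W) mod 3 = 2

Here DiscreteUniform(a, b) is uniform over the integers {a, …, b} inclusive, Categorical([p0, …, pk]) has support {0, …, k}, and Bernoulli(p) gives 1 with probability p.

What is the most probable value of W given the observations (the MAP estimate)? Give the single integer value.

argmax_v P(W = v | obs) = 0

Enumerate traces; 81 have nonzero weight after conditioning:
  (Z=0, Y=1, X=0, U=0, W=0, V=2) weight 8/2205
  (Z=0, Y=1, X=0, U=0, W=1, V=1) weight 32/19845
  (Z=0, Y=1, X=0, U=0, W=2, V=0) weight 16/6615
  (Z=0, Y=1, X=0, U=1, W=0, V=2) weight 2/735
  (Z=0, Y=1, X=0, U=1, W=1, V=1) weight 8/6615
  (Z=0, Y=1, X=0, U=1, W=2, V=0) weight 4/2205
  (Z=0, Y=1, X=0, U=2, W=0, V=2) weight 2/735
  (Z=0, Y=1, X=0, U=2, W=1, V=1) weight 8/6615
  … 73 more
Group by W:
  weight(W=0) = 1/21
  weight(W=1) = 10/567
  weight(W=2) = 8/189
Total weight = 1/21 + 10/567 + 8/189 = 61/567
P(W=0 | obs) = 1/21 / 61/567 = 27/61
P(W=1 | obs) = 10/567 / 61/567 = 10/61
P(W=2 | obs) = 8/189 / 61/567 = 24/61
argmax = 0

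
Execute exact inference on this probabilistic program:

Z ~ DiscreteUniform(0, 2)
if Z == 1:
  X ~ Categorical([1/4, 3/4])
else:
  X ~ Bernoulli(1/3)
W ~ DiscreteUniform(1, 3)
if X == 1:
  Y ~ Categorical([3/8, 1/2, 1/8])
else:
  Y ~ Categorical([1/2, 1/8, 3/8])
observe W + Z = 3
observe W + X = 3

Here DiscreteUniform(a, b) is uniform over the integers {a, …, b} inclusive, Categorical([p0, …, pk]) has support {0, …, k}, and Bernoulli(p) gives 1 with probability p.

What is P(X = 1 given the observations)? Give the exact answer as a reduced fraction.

Enumerate traces; 6 have nonzero weight after conditioning:
  (Z=0, X=0, W=3, Y=0) weight 1/27
  (Z=0, X=0, W=3, Y=1) weight 1/108
  (Z=0, X=0, W=3, Y=2) weight 1/36
  (Z=1, X=1, W=2, Y=0) weight 1/32
  (Z=1, X=1, W=2, Y=1) weight 1/24
  (Z=1, X=1, W=2, Y=2) weight 1/96
Group by X:
  weight(X=0) = 2/27
  weight(X=1) = 1/12
Total weight = 2/27 + 1/12 = 17/108
P(X=0 | obs) = 2/27 / 17/108 = 8/17
P(X=1 | obs) = 1/12 / 17/108 = 9/17

P(X = 1 | obs) = 9/17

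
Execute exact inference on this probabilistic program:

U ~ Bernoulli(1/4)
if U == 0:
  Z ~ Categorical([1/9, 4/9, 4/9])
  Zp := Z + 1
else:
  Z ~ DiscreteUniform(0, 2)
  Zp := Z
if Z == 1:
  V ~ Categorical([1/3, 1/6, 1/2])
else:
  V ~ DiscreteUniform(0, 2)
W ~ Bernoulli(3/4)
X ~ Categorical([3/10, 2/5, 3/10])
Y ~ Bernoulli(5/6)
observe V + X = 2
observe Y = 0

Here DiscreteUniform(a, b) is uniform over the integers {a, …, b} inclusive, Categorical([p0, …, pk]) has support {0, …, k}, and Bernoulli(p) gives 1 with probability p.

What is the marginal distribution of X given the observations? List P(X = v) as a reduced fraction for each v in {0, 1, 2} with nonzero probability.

P(X=0) = 87/235, P(X=1) = 76/235, P(X=2) = 72/235

Enumerate traces; 36 have nonzero weight after conditioning:
  (U=0, Z=0, V=0, W=0, X=2, Y=0) weight 1/2880
  (U=0, Z=0, V=0, W=1, X=2, Y=0) weight 1/960
  (U=0, Z=0, V=1, W=0, X=1, Y=0) weight 1/2160
  (U=0, Z=0, V=1, W=1, X=1, Y=0) weight 1/720
  (U=0, Z=0, V=2, W=0, X=0, Y=0) weight 1/2880
  (U=0, Z=0, V=2, W=1, X=0, Y=0) weight 1/960
  (U=0, Z=1, V=0, W=0, X=2, Y=0) weight 1/720
  (U=0, Z=1, V=0, W=1, X=2, Y=0) weight 1/240
  … 28 more
Group by X:
  weight(X=0) = 29/1440
  weight(X=1) = 19/1080
  weight(X=2) = 1/60
Total weight = 29/1440 + 19/1080 + 1/60 = 47/864
P(X=0 | obs) = 29/1440 / 47/864 = 87/235
P(X=1 | obs) = 19/1080 / 47/864 = 76/235
P(X=2 | obs) = 1/60 / 47/864 = 72/235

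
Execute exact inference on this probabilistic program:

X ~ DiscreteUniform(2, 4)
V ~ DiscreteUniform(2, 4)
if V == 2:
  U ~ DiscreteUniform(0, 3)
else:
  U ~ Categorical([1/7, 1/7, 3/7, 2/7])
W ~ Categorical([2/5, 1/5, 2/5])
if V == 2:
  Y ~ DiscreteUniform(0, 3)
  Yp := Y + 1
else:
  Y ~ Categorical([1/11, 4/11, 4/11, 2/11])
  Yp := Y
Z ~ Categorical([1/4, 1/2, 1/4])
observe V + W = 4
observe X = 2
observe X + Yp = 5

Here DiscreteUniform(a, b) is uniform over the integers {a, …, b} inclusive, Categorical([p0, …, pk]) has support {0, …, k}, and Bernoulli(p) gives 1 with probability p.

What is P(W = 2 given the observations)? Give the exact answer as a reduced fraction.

Enumerate traces; 36 have nonzero weight after conditioning:
  (X=2, V=2, U=0, W=2, Y=2, Z=0) weight 1/1440
  (X=2, V=2, U=0, W=2, Y=2, Z=1) weight 1/720
  (X=2, V=2, U=0, W=2, Y=2, Z=2) weight 1/1440
  (X=2, V=2, U=1, W=2, Y=2, Z=0) weight 1/1440
  (X=2, V=2, U=1, W=2, Y=2, Z=1) weight 1/720
  (X=2, V=2, U=1, W=2, Y=2, Z=2) weight 1/1440
  (X=2, V=2, U=2, W=2, Y=2, Z=0) weight 1/1440
  (X=2, V=2, U=2, W=2, Y=2, Z=1) weight 1/720
  (X=2, V=3, U=0, W=1, Y=3, Z=0) weight 1/6930
  (X=2, V=4, U=0, W=0, Y=3, Z=0) weight 1/3465
  … 26 more
Group by W:
  weight(W=0) = 4/495
  weight(W=1) = 2/495
  weight(W=2) = 1/90
Total weight = 4/495 + 2/495 + 1/90 = 23/990
P(W=0 | obs) = 4/495 / 23/990 = 8/23
P(W=1 | obs) = 2/495 / 23/990 = 4/23
P(W=2 | obs) = 1/90 / 23/990 = 11/23

P(W = 2 | obs) = 11/23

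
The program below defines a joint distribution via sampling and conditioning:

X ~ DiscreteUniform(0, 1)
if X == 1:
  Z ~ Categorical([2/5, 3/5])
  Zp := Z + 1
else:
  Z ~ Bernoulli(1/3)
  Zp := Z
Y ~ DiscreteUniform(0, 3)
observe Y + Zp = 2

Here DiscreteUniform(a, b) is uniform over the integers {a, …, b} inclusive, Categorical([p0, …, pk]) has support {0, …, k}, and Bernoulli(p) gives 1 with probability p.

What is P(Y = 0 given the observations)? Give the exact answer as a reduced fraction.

P(Y = 0 | obs) = 3/10

Enumerate traces; 4 have nonzero weight after conditioning:
  (X=0, Z=0, Y=2) weight 1/12
  (X=0, Z=1, Y=1) weight 1/24
  (X=1, Z=0, Y=1) weight 1/20
  (X=1, Z=1, Y=0) weight 3/40
Group by Y:
  weight(Y=0) = 3/40
  weight(Y=1) = 11/120
  weight(Y=2) = 1/12
Total weight = 3/40 + 11/120 + 1/12 = 1/4
P(Y=0 | obs) = 3/40 / 1/4 = 3/10
P(Y=1 | obs) = 11/120 / 1/4 = 11/30
P(Y=2 | obs) = 1/12 / 1/4 = 1/3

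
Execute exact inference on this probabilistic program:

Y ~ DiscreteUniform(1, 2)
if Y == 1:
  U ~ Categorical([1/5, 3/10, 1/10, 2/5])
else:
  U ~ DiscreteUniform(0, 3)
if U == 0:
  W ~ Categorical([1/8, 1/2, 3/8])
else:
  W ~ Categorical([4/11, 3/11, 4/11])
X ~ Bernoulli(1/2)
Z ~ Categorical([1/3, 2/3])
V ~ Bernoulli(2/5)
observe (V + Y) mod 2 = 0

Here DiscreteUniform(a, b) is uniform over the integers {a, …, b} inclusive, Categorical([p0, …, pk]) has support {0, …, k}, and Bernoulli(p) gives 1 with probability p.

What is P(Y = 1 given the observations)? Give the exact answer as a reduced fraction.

Enumerate traces; 96 have nonzero weight after conditioning:
  (Y=1, U=0, W=0, X=0, Z=0, V=1) weight 1/1200
  (Y=1, U=0, W=0, X=0, Z=1, V=1) weight 1/600
  (Y=1, U=0, W=0, X=1, Z=0, V=1) weight 1/1200
  (Y=1, U=0, W=0, X=1, Z=1, V=1) weight 1/600
  (Y=1, U=0, W=1, X=0, Z=0, V=1) weight 1/300
  (Y=1, U=0, W=1, X=0, Z=1, V=1) weight 1/150
  (Y=1, U=0, W=1, X=1, Z=0, V=1) weight 1/300
  (Y=1, U=0, W=1, X=1, Z=1, V=1) weight 1/150
  (Y=2, U=0, W=0, X=0, Z=0, V=0) weight 1/640
  … 87 more
Group by Y:
  weight(Y=1) = 1/5
  weight(Y=2) = 3/10
Total weight = 1/5 + 3/10 = 1/2
P(Y=1 | obs) = 1/5 / 1/2 = 2/5
P(Y=2 | obs) = 3/10 / 1/2 = 3/5

P(Y = 1 | obs) = 2/5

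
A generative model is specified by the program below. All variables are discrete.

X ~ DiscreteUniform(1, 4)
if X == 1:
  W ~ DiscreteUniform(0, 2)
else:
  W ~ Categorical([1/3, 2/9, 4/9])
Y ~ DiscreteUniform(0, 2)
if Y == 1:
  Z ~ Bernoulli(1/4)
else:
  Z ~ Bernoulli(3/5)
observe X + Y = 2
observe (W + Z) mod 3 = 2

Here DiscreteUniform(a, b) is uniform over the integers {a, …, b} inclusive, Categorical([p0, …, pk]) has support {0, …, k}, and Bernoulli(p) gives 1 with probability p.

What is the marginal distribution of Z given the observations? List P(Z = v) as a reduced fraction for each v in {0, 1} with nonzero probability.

Enumerate traces; 4 have nonzero weight after conditioning:
  (X=1, W=1, Y=1, Z=1) weight 1/144
  (X=1, W=2, Y=1, Z=0) weight 1/48
  (X=2, W=1, Y=0, Z=1) weight 1/90
  (X=2, W=2, Y=0, Z=0) weight 2/135
Group by Z:
  weight(Z=0) = 77/2160
  weight(Z=1) = 13/720
Total weight = 77/2160 + 13/720 = 29/540
P(Z=0 | obs) = 77/2160 / 29/540 = 77/116
P(Z=1 | obs) = 13/720 / 29/540 = 39/116

P(Z=0) = 77/116, P(Z=1) = 39/116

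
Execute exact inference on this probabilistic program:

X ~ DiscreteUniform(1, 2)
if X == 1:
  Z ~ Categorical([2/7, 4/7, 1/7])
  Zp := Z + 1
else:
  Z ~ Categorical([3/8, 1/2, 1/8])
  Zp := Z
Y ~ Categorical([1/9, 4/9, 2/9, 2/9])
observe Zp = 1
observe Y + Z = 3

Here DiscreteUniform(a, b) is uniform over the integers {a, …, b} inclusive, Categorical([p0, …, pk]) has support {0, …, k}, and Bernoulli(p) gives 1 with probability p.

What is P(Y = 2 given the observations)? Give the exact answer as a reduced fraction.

P(Y = 2 | obs) = 7/11

Enumerate traces; 2 have nonzero weight after conditioning:
  (X=1, Z=0, Y=3) weight 2/63
  (X=2, Z=1, Y=2) weight 1/18
Group by Y:
  weight(Y=2) = 1/18
  weight(Y=3) = 2/63
Total weight = 1/18 + 2/63 = 11/126
P(Y=2 | obs) = 1/18 / 11/126 = 7/11
P(Y=3 | obs) = 2/63 / 11/126 = 4/11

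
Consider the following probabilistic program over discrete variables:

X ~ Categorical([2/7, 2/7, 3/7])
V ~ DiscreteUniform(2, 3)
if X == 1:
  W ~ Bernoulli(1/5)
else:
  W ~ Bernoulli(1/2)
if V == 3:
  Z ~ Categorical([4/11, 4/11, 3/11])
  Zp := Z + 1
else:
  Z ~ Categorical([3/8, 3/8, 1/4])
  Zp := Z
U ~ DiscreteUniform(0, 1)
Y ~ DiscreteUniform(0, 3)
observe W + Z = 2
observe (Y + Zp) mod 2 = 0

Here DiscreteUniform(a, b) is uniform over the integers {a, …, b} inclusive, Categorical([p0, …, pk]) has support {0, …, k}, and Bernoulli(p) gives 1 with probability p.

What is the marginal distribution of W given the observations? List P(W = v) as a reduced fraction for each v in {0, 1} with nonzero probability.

P(W=0) = 1886/3771, P(W=1) = 1885/3771

Enumerate traces; 48 have nonzero weight after conditioning:
  (X=0, V=2, W=0, Z=2, U=0, Y=0) weight 1/448
  (X=0, V=2, W=0, Z=2, U=0, Y=2) weight 1/448
  (X=0, V=2, W=0, Z=2, U=1, Y=0) weight 1/448
  (X=0, V=2, W=0, Z=2, U=1, Y=2) weight 1/448
  (X=0, V=2, W=1, Z=1, U=0, Y=1) weight 3/896
  (X=0, V=2, W=1, Z=1, U=0, Y=3) weight 3/896
  (X=0, V=2, W=1, Z=1, U=1, Y=1) weight 3/896
  (X=0, V=2, W=1, Z=1, U=1, Y=3) weight 3/896
  … 40 more
Group by W:
  weight(W=0) = 943/12320
  weight(W=1) = 377/4928
Total weight = 943/12320 + 377/4928 = 3771/24640
P(W=0 | obs) = 943/12320 / 3771/24640 = 1886/3771
P(W=1 | obs) = 377/4928 / 3771/24640 = 1885/3771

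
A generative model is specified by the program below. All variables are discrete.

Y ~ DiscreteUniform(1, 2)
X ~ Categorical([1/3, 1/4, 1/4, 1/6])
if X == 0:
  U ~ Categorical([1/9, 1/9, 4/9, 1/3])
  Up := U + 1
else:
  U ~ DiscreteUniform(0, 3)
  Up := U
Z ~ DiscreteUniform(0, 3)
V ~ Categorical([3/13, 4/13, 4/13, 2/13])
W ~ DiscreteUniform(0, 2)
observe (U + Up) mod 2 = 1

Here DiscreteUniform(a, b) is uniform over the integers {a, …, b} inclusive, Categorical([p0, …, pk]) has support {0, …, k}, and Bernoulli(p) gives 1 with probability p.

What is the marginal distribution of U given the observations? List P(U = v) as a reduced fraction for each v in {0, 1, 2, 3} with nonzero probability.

Enumerate traces; 384 have nonzero weight after conditioning:
  (Y=1, X=0, U=0, Z=0, V=0, W=0) weight 1/2808
  (Y=1, X=0, U=0, Z=0, V=0, W=1) weight 1/2808
  (Y=1, X=0, U=0, Z=0, V=0, W=2) weight 1/2808
  (Y=1, X=0, U=0, Z=0, V=1, W=0) weight 1/2106
  (Y=1, X=0, U=0, Z=0, V=1, W=1) weight 1/2106
  (Y=1, X=0, U=0, Z=0, V=1, W=2) weight 1/2106
  (Y=1, X=0, U=0, Z=0, V=2, W=0) weight 1/2106
  (Y=1, X=0, U=0, Z=0, V=2, W=1) weight 1/2106
  (Y=1, X=0, U=1, Z=0, V=0, W=0) weight 1/2808
  (Y=1, X=0, U=2, Z=0, V=0, W=0) weight 1/702
  … 374 more
Group by U:
  weight(U=0) = 1/27
  weight(U=1) = 1/27
  weight(U=2) = 4/27
  weight(U=3) = 1/9
Total weight = 1/27 + 1/27 + 4/27 + 1/9 = 1/3
P(U=0 | obs) = 1/27 / 1/3 = 1/9
P(U=1 | obs) = 1/27 / 1/3 = 1/9
P(U=2 | obs) = 4/27 / 1/3 = 4/9
P(U=3 | obs) = 1/9 / 1/3 = 1/3

P(U=0) = 1/9, P(U=1) = 1/9, P(U=2) = 4/9, P(U=3) = 1/3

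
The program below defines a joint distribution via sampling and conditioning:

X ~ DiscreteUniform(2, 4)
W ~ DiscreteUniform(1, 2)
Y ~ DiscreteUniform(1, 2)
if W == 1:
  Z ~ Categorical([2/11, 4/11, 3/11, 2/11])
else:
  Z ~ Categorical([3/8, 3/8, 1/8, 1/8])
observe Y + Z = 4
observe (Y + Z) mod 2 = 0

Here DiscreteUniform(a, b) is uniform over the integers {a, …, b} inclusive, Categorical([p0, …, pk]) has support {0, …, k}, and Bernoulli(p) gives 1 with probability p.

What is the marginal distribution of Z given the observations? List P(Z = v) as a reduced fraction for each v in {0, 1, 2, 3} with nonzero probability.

Enumerate traces; 12 have nonzero weight after conditioning:
  (X=2, W=1, Y=1, Z=3) weight 1/66
  (X=2, W=1, Y=2, Z=2) weight 1/44
  (X=2, W=2, Y=1, Z=3) weight 1/96
  (X=2, W=2, Y=2, Z=2) weight 1/96
  (X=3, W=1, Y=1, Z=3) weight 1/66
  (X=3, W=1, Y=2, Z=2) weight 1/44
  (X=3, W=2, Y=1, Z=3) weight 1/96
  (X=3, W=2, Y=2, Z=2) weight 1/96
  … 4 more
Group by Z:
  weight(Z=2) = 35/352
  weight(Z=3) = 27/352
Total weight = 35/352 + 27/352 = 31/176
P(Z=2 | obs) = 35/352 / 31/176 = 35/62
P(Z=3 | obs) = 27/352 / 31/176 = 27/62

P(Z=2) = 35/62, P(Z=3) = 27/62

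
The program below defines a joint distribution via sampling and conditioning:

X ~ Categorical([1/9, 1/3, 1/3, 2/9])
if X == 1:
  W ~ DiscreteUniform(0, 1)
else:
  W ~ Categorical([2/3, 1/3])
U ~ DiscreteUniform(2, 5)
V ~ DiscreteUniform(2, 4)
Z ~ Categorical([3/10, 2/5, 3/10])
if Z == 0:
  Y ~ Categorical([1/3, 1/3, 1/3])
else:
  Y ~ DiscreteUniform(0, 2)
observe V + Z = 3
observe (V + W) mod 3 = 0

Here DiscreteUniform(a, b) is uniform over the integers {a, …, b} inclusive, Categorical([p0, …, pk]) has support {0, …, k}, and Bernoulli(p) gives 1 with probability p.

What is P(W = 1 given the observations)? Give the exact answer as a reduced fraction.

Enumerate traces; 96 have nonzero weight after conditioning:
  (X=0, W=0, U=2, V=3, Z=0, Y=0) weight 1/1620
  (X=0, W=0, U=2, V=3, Z=0, Y=1) weight 1/1620
  (X=0, W=0, U=2, V=3, Z=0, Y=2) weight 1/1620
  (X=0, W=0, U=3, V=3, Z=0, Y=0) weight 1/1620
  (X=0, W=0, U=3, V=3, Z=0, Y=1) weight 1/1620
  (X=0, W=0, U=3, V=3, Z=0, Y=2) weight 1/1620
  (X=0, W=0, U=4, V=3, Z=0, Y=0) weight 1/1620
  (X=0, W=0, U=4, V=3, Z=0, Y=1) weight 1/1620
  (X=0, W=1, U=2, V=2, Z=1, Y=0) weight 1/2430
  … 87 more
Group by W:
  weight(W=0) = 11/180
  weight(W=1) = 7/135
Total weight = 11/180 + 7/135 = 61/540
P(W=0 | obs) = 11/180 / 61/540 = 33/61
P(W=1 | obs) = 7/135 / 61/540 = 28/61

P(W = 1 | obs) = 28/61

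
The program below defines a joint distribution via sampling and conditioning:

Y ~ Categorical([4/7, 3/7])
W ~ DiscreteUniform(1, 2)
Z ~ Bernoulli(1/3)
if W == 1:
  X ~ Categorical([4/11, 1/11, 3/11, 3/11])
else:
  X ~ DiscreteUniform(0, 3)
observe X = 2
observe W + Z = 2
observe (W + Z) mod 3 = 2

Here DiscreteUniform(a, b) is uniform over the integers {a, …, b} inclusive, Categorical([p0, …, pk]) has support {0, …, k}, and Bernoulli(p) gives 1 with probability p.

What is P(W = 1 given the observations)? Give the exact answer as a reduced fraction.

Enumerate traces; 4 have nonzero weight after conditioning:
  (Y=0, W=1, Z=1, X=2) weight 2/77
  (Y=0, W=2, Z=0, X=2) weight 1/21
  (Y=1, W=1, Z=1, X=2) weight 3/154
  (Y=1, W=2, Z=0, X=2) weight 1/28
Group by W:
  weight(W=1) = 1/22
  weight(W=2) = 1/12
Total weight = 1/22 + 1/12 = 17/132
P(W=1 | obs) = 1/22 / 17/132 = 6/17
P(W=2 | obs) = 1/12 / 17/132 = 11/17

P(W = 1 | obs) = 6/17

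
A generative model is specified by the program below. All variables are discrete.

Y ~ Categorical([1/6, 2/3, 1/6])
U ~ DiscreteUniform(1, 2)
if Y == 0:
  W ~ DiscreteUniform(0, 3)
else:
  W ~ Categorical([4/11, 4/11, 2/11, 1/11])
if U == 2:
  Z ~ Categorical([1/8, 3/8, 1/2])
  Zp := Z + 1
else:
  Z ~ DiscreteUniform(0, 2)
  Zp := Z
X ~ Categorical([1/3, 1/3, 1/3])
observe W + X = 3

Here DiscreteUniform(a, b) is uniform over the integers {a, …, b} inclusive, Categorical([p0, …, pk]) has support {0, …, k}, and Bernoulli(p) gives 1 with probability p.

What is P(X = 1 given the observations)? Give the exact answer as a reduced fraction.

Enumerate traces; 54 have nonzero weight after conditioning:
  (Y=0, U=1, W=1, Z=0, X=2) weight 1/432
  (Y=0, U=1, W=1, Z=1, X=2) weight 1/432
  (Y=0, U=1, W=1, Z=2, X=2) weight 1/432
  (Y=0, U=1, W=2, Z=0, X=1) weight 1/432
  (Y=0, U=1, W=2, Z=1, X=1) weight 1/432
  (Y=0, U=1, W=2, Z=2, X=1) weight 1/432
  (Y=0, U=1, W=3, Z=0, X=0) weight 1/432
  (Y=0, U=1, W=3, Z=1, X=0) weight 1/432
  … 46 more
Group by X:
  weight(X=0) = 31/792
  weight(X=1) = 17/264
  weight(X=2) = 91/792
Total weight = 31/792 + 17/264 + 91/792 = 173/792
P(X=0 | obs) = 31/792 / 173/792 = 31/173
P(X=1 | obs) = 17/264 / 173/792 = 51/173
P(X=2 | obs) = 91/792 / 173/792 = 91/173

P(X = 1 | obs) = 51/173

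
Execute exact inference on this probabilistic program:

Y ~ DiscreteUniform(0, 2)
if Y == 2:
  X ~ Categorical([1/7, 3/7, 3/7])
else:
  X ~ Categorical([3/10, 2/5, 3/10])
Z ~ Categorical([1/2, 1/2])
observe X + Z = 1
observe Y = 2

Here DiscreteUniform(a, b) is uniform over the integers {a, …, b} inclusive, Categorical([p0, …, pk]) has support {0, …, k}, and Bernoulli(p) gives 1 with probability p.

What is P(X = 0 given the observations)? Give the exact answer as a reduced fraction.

Enumerate traces; 2 have nonzero weight after conditioning:
  (Y=2, X=0, Z=1) weight 1/42
  (Y=2, X=1, Z=0) weight 1/14
Group by X:
  weight(X=0) = 1/42
  weight(X=1) = 1/14
Total weight = 1/42 + 1/14 = 2/21
P(X=0 | obs) = 1/42 / 2/21 = 1/4
P(X=1 | obs) = 1/14 / 2/21 = 3/4

P(X = 0 | obs) = 1/4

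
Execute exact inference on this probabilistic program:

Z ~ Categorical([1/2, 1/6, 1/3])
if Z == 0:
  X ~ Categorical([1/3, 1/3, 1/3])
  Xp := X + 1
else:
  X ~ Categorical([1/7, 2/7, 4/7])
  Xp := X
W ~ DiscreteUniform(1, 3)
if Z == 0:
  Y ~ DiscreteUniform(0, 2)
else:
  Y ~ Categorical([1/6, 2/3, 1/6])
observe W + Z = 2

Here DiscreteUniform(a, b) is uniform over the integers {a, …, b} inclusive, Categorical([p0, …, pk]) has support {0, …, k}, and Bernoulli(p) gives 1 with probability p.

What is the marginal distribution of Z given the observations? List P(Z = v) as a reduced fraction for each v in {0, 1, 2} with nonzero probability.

Enumerate traces; 18 have nonzero weight after conditioning:
  (Z=0, X=0, W=2, Y=0) weight 1/54
  (Z=0, X=0, W=2, Y=1) weight 1/54
  (Z=0, X=0, W=2, Y=2) weight 1/54
  (Z=0, X=1, W=2, Y=0) weight 1/54
  (Z=0, X=1, W=2, Y=1) weight 1/54
  (Z=0, X=1, W=2, Y=2) weight 1/54
  (Z=0, X=2, W=2, Y=0) weight 1/54
  (Z=0, X=2, W=2, Y=1) weight 1/54
  (Z=1, X=0, W=1, Y=0) weight 1/756
  … 9 more
Group by Z:
  weight(Z=0) = 1/6
  weight(Z=1) = 1/18
Total weight = 1/6 + 1/18 = 2/9
P(Z=0 | obs) = 1/6 / 2/9 = 3/4
P(Z=1 | obs) = 1/18 / 2/9 = 1/4

P(Z=0) = 3/4, P(Z=1) = 1/4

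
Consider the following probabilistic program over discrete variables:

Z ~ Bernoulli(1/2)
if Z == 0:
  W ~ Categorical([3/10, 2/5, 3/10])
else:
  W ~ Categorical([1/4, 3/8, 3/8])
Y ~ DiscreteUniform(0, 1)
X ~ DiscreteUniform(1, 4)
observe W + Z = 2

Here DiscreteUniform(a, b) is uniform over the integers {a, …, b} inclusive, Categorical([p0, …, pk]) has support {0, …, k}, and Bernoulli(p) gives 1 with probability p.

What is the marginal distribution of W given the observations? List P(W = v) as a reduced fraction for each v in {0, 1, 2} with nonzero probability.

P(W=1) = 5/9, P(W=2) = 4/9

Enumerate traces; 16 have nonzero weight after conditioning:
  (Z=0, W=2, Y=0, X=1) weight 3/160
  (Z=0, W=2, Y=0, X=2) weight 3/160
  (Z=0, W=2, Y=0, X=3) weight 3/160
  (Z=0, W=2, Y=0, X=4) weight 3/160
  (Z=0, W=2, Y=1, X=1) weight 3/160
  (Z=0, W=2, Y=1, X=2) weight 3/160
  (Z=0, W=2, Y=1, X=3) weight 3/160
  (Z=0, W=2, Y=1, X=4) weight 3/160
  (Z=1, W=1, Y=0, X=1) weight 3/128
  … 7 more
Group by W:
  weight(W=1) = 3/16
  weight(W=2) = 3/20
Total weight = 3/16 + 3/20 = 27/80
P(W=1 | obs) = 3/16 / 27/80 = 5/9
P(W=2 | obs) = 3/20 / 27/80 = 4/9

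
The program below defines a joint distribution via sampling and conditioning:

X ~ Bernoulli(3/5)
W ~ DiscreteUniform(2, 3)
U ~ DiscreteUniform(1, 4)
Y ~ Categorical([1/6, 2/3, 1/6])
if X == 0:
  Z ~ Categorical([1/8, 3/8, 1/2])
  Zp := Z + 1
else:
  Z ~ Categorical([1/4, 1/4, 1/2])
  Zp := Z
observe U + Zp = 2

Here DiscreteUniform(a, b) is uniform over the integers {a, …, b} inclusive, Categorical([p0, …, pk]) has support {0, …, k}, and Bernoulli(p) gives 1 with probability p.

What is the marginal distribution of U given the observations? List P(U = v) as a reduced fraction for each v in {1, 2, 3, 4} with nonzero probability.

P(U=1) = 4/7, P(U=2) = 3/7

Enumerate traces; 18 have nonzero weight after conditioning:
  (X=0, W=2, U=1, Y=0, Z=0) weight 1/960
  (X=0, W=2, U=1, Y=1, Z=0) weight 1/240
  (X=0, W=2, U=1, Y=2, Z=0) weight 1/960
  (X=0, W=3, U=1, Y=0, Z=0) weight 1/960
  (X=0, W=3, U=1, Y=1, Z=0) weight 1/240
  (X=0, W=3, U=1, Y=2, Z=0) weight 1/960
  (X=1, W=2, U=1, Y=0, Z=1) weight 1/320
  (X=1, W=2, U=1, Y=1, Z=1) weight 1/80
  (X=1, W=2, U=2, Y=0, Z=0) weight 1/320
  … 9 more
Group by U:
  weight(U=1) = 1/20
  weight(U=2) = 3/80
Total weight = 1/20 + 3/80 = 7/80
P(U=1 | obs) = 1/20 / 7/80 = 4/7
P(U=2 | obs) = 3/80 / 7/80 = 3/7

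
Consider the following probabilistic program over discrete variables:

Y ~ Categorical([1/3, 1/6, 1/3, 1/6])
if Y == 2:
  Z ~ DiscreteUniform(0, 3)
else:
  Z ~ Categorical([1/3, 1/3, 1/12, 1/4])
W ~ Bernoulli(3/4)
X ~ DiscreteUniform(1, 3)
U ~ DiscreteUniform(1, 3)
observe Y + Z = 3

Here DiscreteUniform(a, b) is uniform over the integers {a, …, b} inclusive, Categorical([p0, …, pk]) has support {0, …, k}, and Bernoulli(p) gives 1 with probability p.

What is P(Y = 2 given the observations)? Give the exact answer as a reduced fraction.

P(Y = 2 | obs) = 6/17

Enumerate traces; 72 have nonzero weight after conditioning:
  (Y=0, Z=3, W=0, X=1, U=1) weight 1/432
  (Y=0, Z=3, W=0, X=1, U=2) weight 1/432
  (Y=0, Z=3, W=0, X=1, U=3) weight 1/432
  (Y=0, Z=3, W=0, X=2, U=1) weight 1/432
  (Y=0, Z=3, W=0, X=2, U=2) weight 1/432
  (Y=0, Z=3, W=0, X=2, U=3) weight 1/432
  (Y=0, Z=3, W=0, X=3, U=1) weight 1/432
  (Y=0, Z=3, W=0, X=3, U=2) weight 1/432
  (Y=1, Z=2, W=0, X=1, U=1) weight 1/2592
  (Y=2, Z=1, W=0, X=1, U=1) weight 1/432
  … 62 more
Group by Y:
  weight(Y=0) = 1/12
  weight(Y=1) = 1/72
  weight(Y=2) = 1/12
  weight(Y=3) = 1/18
Total weight = 1/12 + 1/72 + 1/12 + 1/18 = 17/72
P(Y=0 | obs) = 1/12 / 17/72 = 6/17
P(Y=1 | obs) = 1/72 / 17/72 = 1/17
P(Y=2 | obs) = 1/12 / 17/72 = 6/17
P(Y=3 | obs) = 1/18 / 17/72 = 4/17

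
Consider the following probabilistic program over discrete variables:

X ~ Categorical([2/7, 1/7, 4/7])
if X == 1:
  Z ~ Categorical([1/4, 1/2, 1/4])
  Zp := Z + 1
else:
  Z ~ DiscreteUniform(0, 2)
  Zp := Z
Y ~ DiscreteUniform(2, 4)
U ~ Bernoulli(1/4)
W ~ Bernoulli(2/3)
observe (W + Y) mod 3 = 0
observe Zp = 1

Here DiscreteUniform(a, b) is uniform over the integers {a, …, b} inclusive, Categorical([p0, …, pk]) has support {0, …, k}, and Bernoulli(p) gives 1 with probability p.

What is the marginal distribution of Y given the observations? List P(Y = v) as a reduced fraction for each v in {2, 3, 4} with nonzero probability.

P(Y=2) = 2/3, P(Y=3) = 1/3

Enumerate traces; 12 have nonzero weight after conditioning:
  (X=0, Z=1, Y=2, U=0, W=1) weight 1/63
  (X=0, Z=1, Y=2, U=1, W=1) weight 1/189
  (X=0, Z=1, Y=3, U=0, W=0) weight 1/126
  (X=0, Z=1, Y=3, U=1, W=0) weight 1/378
  (X=1, Z=0, Y=2, U=0, W=1) weight 1/168
  (X=1, Z=0, Y=2, U=1, W=1) weight 1/504
  (X=1, Z=0, Y=3, U=0, W=0) weight 1/336
  (X=1, Z=0, Y=3, U=1, W=0) weight 1/1008
  … 4 more
Group by Y:
  weight(Y=2) = 1/14
  weight(Y=3) = 1/28
Total weight = 1/14 + 1/28 = 3/28
P(Y=2 | obs) = 1/14 / 3/28 = 2/3
P(Y=3 | obs) = 1/28 / 3/28 = 1/3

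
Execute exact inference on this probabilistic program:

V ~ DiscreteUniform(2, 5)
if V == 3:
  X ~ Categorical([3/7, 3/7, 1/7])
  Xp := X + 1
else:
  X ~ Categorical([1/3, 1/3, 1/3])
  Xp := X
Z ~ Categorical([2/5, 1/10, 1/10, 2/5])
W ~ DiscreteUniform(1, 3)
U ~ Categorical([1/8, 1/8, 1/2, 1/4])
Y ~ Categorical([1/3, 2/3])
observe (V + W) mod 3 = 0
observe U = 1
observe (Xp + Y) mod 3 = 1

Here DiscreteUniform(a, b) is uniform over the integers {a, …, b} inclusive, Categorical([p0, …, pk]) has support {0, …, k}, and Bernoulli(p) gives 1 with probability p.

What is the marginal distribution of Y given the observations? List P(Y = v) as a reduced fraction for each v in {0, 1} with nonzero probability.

Enumerate traces; 32 have nonzero weight after conditioning:
  (V=2, X=0, Z=0, W=1, U=1, Y=1) weight 1/1080
  (V=2, X=0, Z=1, W=1, U=1, Y=1) weight 1/4320
  (V=2, X=0, Z=2, W=1, U=1, Y=1) weight 1/4320
  (V=2, X=0, Z=3, W=1, U=1, Y=1) weight 1/1080
  (V=2, X=1, Z=0, W=1, U=1, Y=0) weight 1/2160
  (V=2, X=1, Z=1, W=1, U=1, Y=0) weight 1/8640
  (V=2, X=1, Z=2, W=1, U=1, Y=0) weight 1/8640
  (V=2, X=1, Z=3, W=1, U=1, Y=0) weight 1/2160
  … 24 more
Group by Y:
  weight(Y=0) = 5/1008
  weight(Y=1) = 1/126
Total weight = 5/1008 + 1/126 = 13/1008
P(Y=0 | obs) = 5/1008 / 13/1008 = 5/13
P(Y=1 | obs) = 1/126 / 13/1008 = 8/13

P(Y=0) = 5/13, P(Y=1) = 8/13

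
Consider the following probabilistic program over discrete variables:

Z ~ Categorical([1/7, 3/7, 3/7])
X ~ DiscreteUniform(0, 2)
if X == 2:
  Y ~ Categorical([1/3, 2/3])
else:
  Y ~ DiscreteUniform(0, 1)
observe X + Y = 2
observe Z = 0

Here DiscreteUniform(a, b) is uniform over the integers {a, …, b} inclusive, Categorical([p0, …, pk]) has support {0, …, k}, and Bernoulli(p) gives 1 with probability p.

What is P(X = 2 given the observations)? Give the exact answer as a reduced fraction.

P(X = 2 | obs) = 2/5

Enumerate traces; 2 have nonzero weight after conditioning:
  (Z=0, X=1, Y=1) weight 1/42
  (Z=0, X=2, Y=0) weight 1/63
Group by X:
  weight(X=1) = 1/42
  weight(X=2) = 1/63
Total weight = 1/42 + 1/63 = 5/126
P(X=1 | obs) = 1/42 / 5/126 = 3/5
P(X=2 | obs) = 1/63 / 5/126 = 2/5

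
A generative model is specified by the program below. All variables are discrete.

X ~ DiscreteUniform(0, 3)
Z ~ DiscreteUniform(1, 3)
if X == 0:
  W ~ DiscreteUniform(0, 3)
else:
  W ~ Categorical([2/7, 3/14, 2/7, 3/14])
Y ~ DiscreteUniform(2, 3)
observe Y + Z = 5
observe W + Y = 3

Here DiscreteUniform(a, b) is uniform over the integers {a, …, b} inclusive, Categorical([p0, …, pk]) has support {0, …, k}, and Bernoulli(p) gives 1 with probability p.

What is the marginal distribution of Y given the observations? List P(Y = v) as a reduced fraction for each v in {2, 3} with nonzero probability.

P(Y=2) = 25/56, P(Y=3) = 31/56

Enumerate traces; 8 have nonzero weight after conditioning:
  (X=0, Z=2, W=0, Y=3) weight 1/96
  (X=0, Z=3, W=1, Y=2) weight 1/96
  (X=1, Z=2, W=0, Y=3) weight 1/84
  (X=1, Z=3, W=1, Y=2) weight 1/112
  (X=2, Z=2, W=0, Y=3) weight 1/84
  (X=2, Z=3, W=1, Y=2) weight 1/112
  (X=3, Z=2, W=0, Y=3) weight 1/84
  (X=3, Z=3, W=1, Y=2) weight 1/112
Group by Y:
  weight(Y=2) = 25/672
  weight(Y=3) = 31/672
Total weight = 25/672 + 31/672 = 1/12
P(Y=2 | obs) = 25/672 / 1/12 = 25/56
P(Y=3 | obs) = 31/672 / 1/12 = 31/56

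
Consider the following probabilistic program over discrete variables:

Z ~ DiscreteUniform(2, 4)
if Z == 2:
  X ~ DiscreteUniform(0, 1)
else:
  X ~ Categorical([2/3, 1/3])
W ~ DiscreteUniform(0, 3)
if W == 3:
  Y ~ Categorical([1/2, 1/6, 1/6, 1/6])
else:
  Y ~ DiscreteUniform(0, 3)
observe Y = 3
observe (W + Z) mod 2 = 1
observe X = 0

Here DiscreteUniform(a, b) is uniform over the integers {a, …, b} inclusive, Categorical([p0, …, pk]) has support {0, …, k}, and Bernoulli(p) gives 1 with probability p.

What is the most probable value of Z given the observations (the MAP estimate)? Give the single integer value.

argmax_v P(Z = v | obs) = 3

Enumerate traces; 6 have nonzero weight after conditioning:
  (Z=2, X=0, W=1, Y=3) weight 1/96
  (Z=2, X=0, W=3, Y=3) weight 1/144
  (Z=3, X=0, W=0, Y=3) weight 1/72
  (Z=3, X=0, W=2, Y=3) weight 1/72
  (Z=4, X=0, W=1, Y=3) weight 1/72
  (Z=4, X=0, W=3, Y=3) weight 1/108
Group by Z:
  weight(Z=2) = 5/288
  weight(Z=3) = 1/36
  weight(Z=4) = 5/216
Total weight = 5/288 + 1/36 + 5/216 = 59/864
P(Z=2 | obs) = 5/288 / 59/864 = 15/59
P(Z=3 | obs) = 1/36 / 59/864 = 24/59
P(Z=4 | obs) = 5/216 / 59/864 = 20/59
argmax = 3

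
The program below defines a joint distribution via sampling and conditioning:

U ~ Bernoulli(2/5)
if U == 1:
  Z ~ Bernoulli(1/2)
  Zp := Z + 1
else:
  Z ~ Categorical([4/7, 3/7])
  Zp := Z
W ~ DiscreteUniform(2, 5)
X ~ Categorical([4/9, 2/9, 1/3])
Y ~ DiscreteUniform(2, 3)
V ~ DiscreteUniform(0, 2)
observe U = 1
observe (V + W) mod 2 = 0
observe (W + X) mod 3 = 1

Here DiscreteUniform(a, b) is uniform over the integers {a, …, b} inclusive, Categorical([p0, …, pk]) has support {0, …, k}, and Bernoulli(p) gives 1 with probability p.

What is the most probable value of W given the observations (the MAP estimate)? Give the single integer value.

Enumerate traces; 24 have nonzero weight after conditioning:
  (U=1, Z=0, W=2, X=2, Y=2, V=0) weight 1/360
  (U=1, Z=0, W=2, X=2, Y=2, V=2) weight 1/360
  (U=1, Z=0, W=2, X=2, Y=3, V=0) weight 1/360
  (U=1, Z=0, W=2, X=2, Y=3, V=2) weight 1/360
  (U=1, Z=0, W=3, X=1, Y=2, V=1) weight 1/540
  (U=1, Z=0, W=3, X=1, Y=3, V=1) weight 1/540
  (U=1, Z=0, W=4, X=0, Y=2, V=0) weight 1/270
  (U=1, Z=0, W=4, X=0, Y=2, V=2) weight 1/270
  (U=1, Z=0, W=5, X=2, Y=2, V=1) weight 1/360
  … 15 more
Group by W:
  weight(W=2) = 1/45
  weight(W=3) = 1/135
  weight(W=4) = 4/135
  weight(W=5) = 1/90
Total weight = 1/45 + 1/135 + 4/135 + 1/90 = 19/270
P(W=2 | obs) = 1/45 / 19/270 = 6/19
P(W=3 | obs) = 1/135 / 19/270 = 2/19
P(W=4 | obs) = 4/135 / 19/270 = 8/19
P(W=5 | obs) = 1/90 / 19/270 = 3/19
argmax = 4

argmax_v P(W = v | obs) = 4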